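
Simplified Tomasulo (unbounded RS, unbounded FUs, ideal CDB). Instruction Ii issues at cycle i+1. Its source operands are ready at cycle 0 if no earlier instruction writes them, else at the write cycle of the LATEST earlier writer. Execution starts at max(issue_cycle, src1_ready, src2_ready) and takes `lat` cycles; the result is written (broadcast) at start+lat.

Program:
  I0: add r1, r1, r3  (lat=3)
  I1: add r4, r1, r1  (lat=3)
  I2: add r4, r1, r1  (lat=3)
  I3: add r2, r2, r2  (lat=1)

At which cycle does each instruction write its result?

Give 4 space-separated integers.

Answer: 4 7 7 5

Derivation:
I0 add r1: issue@1 deps=(None,None) exec_start@1 write@4
I1 add r4: issue@2 deps=(0,0) exec_start@4 write@7
I2 add r4: issue@3 deps=(0,0) exec_start@4 write@7
I3 add r2: issue@4 deps=(None,None) exec_start@4 write@5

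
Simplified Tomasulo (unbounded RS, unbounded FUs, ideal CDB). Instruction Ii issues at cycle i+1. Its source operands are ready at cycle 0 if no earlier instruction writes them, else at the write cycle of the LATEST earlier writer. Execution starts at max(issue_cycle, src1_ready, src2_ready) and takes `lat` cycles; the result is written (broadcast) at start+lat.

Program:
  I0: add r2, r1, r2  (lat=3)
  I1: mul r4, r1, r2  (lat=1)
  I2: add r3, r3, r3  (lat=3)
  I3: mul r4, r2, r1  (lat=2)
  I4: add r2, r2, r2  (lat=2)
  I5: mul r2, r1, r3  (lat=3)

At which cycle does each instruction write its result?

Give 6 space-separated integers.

I0 add r2: issue@1 deps=(None,None) exec_start@1 write@4
I1 mul r4: issue@2 deps=(None,0) exec_start@4 write@5
I2 add r3: issue@3 deps=(None,None) exec_start@3 write@6
I3 mul r4: issue@4 deps=(0,None) exec_start@4 write@6
I4 add r2: issue@5 deps=(0,0) exec_start@5 write@7
I5 mul r2: issue@6 deps=(None,2) exec_start@6 write@9

Answer: 4 5 6 6 7 9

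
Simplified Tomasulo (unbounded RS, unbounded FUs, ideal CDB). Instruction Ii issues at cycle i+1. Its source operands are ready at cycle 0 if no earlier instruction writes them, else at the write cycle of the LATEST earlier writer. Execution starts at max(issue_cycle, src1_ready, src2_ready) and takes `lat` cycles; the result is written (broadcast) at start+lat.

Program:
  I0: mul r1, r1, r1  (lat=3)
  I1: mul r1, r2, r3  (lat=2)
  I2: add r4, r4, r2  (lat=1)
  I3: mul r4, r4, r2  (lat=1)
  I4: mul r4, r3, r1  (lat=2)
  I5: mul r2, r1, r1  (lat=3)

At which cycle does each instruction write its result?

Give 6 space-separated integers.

I0 mul r1: issue@1 deps=(None,None) exec_start@1 write@4
I1 mul r1: issue@2 deps=(None,None) exec_start@2 write@4
I2 add r4: issue@3 deps=(None,None) exec_start@3 write@4
I3 mul r4: issue@4 deps=(2,None) exec_start@4 write@5
I4 mul r4: issue@5 deps=(None,1) exec_start@5 write@7
I5 mul r2: issue@6 deps=(1,1) exec_start@6 write@9

Answer: 4 4 4 5 7 9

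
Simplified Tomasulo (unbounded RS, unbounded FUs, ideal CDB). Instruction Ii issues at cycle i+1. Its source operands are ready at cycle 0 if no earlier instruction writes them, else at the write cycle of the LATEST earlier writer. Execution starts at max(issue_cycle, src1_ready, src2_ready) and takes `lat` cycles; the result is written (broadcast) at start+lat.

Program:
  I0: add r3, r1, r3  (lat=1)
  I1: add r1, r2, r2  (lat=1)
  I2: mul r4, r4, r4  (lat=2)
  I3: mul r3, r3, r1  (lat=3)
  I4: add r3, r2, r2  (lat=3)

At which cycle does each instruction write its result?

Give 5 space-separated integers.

Answer: 2 3 5 7 8

Derivation:
I0 add r3: issue@1 deps=(None,None) exec_start@1 write@2
I1 add r1: issue@2 deps=(None,None) exec_start@2 write@3
I2 mul r4: issue@3 deps=(None,None) exec_start@3 write@5
I3 mul r3: issue@4 deps=(0,1) exec_start@4 write@7
I4 add r3: issue@5 deps=(None,None) exec_start@5 write@8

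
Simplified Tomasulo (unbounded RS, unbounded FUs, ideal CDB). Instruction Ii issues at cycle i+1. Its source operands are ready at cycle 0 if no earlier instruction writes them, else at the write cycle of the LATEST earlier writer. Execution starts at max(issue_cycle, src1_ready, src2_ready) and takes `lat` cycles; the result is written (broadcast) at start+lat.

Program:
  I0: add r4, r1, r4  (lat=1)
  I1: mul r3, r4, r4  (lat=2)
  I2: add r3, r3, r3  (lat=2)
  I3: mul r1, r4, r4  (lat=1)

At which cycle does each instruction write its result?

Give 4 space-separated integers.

I0 add r4: issue@1 deps=(None,None) exec_start@1 write@2
I1 mul r3: issue@2 deps=(0,0) exec_start@2 write@4
I2 add r3: issue@3 deps=(1,1) exec_start@4 write@6
I3 mul r1: issue@4 deps=(0,0) exec_start@4 write@5

Answer: 2 4 6 5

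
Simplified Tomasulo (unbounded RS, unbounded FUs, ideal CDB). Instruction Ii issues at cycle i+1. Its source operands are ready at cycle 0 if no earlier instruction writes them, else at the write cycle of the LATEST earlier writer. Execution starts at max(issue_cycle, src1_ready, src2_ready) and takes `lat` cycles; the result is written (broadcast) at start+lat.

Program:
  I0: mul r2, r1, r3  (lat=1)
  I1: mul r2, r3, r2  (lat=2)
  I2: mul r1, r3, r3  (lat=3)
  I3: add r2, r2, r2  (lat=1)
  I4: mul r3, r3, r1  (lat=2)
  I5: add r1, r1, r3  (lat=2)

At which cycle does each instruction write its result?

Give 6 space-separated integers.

Answer: 2 4 6 5 8 10

Derivation:
I0 mul r2: issue@1 deps=(None,None) exec_start@1 write@2
I1 mul r2: issue@2 deps=(None,0) exec_start@2 write@4
I2 mul r1: issue@3 deps=(None,None) exec_start@3 write@6
I3 add r2: issue@4 deps=(1,1) exec_start@4 write@5
I4 mul r3: issue@5 deps=(None,2) exec_start@6 write@8
I5 add r1: issue@6 deps=(2,4) exec_start@8 write@10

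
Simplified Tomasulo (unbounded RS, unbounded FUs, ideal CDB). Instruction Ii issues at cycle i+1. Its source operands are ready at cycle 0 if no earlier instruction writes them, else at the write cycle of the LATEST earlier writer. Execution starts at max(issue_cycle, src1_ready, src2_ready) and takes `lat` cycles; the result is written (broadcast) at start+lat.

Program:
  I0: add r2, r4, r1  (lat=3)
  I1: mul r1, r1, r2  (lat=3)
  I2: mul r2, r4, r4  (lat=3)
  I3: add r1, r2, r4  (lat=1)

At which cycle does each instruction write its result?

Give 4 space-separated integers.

Answer: 4 7 6 7

Derivation:
I0 add r2: issue@1 deps=(None,None) exec_start@1 write@4
I1 mul r1: issue@2 deps=(None,0) exec_start@4 write@7
I2 mul r2: issue@3 deps=(None,None) exec_start@3 write@6
I3 add r1: issue@4 deps=(2,None) exec_start@6 write@7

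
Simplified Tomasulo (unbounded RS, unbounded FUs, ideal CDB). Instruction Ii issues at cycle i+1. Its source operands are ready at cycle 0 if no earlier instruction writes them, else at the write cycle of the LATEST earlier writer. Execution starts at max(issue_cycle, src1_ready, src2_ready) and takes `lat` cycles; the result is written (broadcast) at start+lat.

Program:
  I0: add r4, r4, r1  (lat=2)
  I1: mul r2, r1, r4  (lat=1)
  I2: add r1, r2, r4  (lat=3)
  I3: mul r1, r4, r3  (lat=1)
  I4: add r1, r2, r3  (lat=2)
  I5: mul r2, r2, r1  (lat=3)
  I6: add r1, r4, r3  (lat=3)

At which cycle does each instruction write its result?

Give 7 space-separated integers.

Answer: 3 4 7 5 7 10 10

Derivation:
I0 add r4: issue@1 deps=(None,None) exec_start@1 write@3
I1 mul r2: issue@2 deps=(None,0) exec_start@3 write@4
I2 add r1: issue@3 deps=(1,0) exec_start@4 write@7
I3 mul r1: issue@4 deps=(0,None) exec_start@4 write@5
I4 add r1: issue@5 deps=(1,None) exec_start@5 write@7
I5 mul r2: issue@6 deps=(1,4) exec_start@7 write@10
I6 add r1: issue@7 deps=(0,None) exec_start@7 write@10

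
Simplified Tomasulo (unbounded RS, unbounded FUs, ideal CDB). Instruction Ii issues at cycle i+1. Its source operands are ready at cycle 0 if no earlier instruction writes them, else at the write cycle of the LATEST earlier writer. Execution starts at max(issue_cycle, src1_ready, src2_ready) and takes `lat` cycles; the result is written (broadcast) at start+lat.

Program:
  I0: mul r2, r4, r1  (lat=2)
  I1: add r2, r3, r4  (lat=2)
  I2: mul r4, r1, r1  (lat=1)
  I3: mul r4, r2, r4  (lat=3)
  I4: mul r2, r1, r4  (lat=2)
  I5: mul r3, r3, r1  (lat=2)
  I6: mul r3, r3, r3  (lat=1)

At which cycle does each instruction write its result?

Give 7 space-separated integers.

I0 mul r2: issue@1 deps=(None,None) exec_start@1 write@3
I1 add r2: issue@2 deps=(None,None) exec_start@2 write@4
I2 mul r4: issue@3 deps=(None,None) exec_start@3 write@4
I3 mul r4: issue@4 deps=(1,2) exec_start@4 write@7
I4 mul r2: issue@5 deps=(None,3) exec_start@7 write@9
I5 mul r3: issue@6 deps=(None,None) exec_start@6 write@8
I6 mul r3: issue@7 deps=(5,5) exec_start@8 write@9

Answer: 3 4 4 7 9 8 9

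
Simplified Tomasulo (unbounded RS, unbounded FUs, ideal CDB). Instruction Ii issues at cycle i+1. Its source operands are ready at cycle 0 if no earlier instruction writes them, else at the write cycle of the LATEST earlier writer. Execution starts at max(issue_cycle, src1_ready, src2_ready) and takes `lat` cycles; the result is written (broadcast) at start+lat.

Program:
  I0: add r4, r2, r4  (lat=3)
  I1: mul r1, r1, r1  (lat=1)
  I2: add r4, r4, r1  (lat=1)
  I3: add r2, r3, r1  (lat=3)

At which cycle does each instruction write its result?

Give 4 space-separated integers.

I0 add r4: issue@1 deps=(None,None) exec_start@1 write@4
I1 mul r1: issue@2 deps=(None,None) exec_start@2 write@3
I2 add r4: issue@3 deps=(0,1) exec_start@4 write@5
I3 add r2: issue@4 deps=(None,1) exec_start@4 write@7

Answer: 4 3 5 7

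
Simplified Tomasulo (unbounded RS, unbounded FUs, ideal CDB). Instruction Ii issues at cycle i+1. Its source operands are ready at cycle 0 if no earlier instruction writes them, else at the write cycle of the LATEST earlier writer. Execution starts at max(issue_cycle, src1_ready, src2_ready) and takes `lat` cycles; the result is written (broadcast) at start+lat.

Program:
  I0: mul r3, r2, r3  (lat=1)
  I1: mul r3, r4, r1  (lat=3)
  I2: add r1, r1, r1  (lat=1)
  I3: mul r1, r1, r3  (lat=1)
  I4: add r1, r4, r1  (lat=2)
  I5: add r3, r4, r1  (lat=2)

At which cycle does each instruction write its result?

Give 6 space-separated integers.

I0 mul r3: issue@1 deps=(None,None) exec_start@1 write@2
I1 mul r3: issue@2 deps=(None,None) exec_start@2 write@5
I2 add r1: issue@3 deps=(None,None) exec_start@3 write@4
I3 mul r1: issue@4 deps=(2,1) exec_start@5 write@6
I4 add r1: issue@5 deps=(None,3) exec_start@6 write@8
I5 add r3: issue@6 deps=(None,4) exec_start@8 write@10

Answer: 2 5 4 6 8 10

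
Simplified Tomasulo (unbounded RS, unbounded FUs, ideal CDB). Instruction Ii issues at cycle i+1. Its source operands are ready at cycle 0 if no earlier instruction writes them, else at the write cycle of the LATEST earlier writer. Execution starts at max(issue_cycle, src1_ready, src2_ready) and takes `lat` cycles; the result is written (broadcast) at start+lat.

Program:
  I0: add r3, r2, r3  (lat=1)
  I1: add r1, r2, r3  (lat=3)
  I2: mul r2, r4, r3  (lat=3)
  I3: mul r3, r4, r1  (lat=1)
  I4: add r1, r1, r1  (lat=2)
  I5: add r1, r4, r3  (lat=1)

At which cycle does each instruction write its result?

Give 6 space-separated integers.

Answer: 2 5 6 6 7 7

Derivation:
I0 add r3: issue@1 deps=(None,None) exec_start@1 write@2
I1 add r1: issue@2 deps=(None,0) exec_start@2 write@5
I2 mul r2: issue@3 deps=(None,0) exec_start@3 write@6
I3 mul r3: issue@4 deps=(None,1) exec_start@5 write@6
I4 add r1: issue@5 deps=(1,1) exec_start@5 write@7
I5 add r1: issue@6 deps=(None,3) exec_start@6 write@7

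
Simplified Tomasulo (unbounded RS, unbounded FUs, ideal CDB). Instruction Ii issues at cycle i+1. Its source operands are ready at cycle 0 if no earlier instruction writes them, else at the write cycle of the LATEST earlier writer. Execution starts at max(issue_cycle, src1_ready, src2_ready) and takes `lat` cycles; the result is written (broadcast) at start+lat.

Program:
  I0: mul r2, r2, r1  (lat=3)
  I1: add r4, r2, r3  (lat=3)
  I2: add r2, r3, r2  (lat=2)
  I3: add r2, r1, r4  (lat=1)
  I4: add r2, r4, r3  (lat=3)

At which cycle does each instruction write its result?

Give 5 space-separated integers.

I0 mul r2: issue@1 deps=(None,None) exec_start@1 write@4
I1 add r4: issue@2 deps=(0,None) exec_start@4 write@7
I2 add r2: issue@3 deps=(None,0) exec_start@4 write@6
I3 add r2: issue@4 deps=(None,1) exec_start@7 write@8
I4 add r2: issue@5 deps=(1,None) exec_start@7 write@10

Answer: 4 7 6 8 10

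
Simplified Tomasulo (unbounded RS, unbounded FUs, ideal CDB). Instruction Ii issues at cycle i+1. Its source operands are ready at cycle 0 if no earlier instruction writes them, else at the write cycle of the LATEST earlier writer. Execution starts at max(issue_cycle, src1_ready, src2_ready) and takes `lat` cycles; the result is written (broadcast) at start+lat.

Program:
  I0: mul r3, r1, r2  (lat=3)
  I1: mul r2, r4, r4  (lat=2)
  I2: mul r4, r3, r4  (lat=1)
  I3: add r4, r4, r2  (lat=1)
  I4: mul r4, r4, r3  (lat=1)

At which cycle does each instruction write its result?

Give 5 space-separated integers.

I0 mul r3: issue@1 deps=(None,None) exec_start@1 write@4
I1 mul r2: issue@2 deps=(None,None) exec_start@2 write@4
I2 mul r4: issue@3 deps=(0,None) exec_start@4 write@5
I3 add r4: issue@4 deps=(2,1) exec_start@5 write@6
I4 mul r4: issue@5 deps=(3,0) exec_start@6 write@7

Answer: 4 4 5 6 7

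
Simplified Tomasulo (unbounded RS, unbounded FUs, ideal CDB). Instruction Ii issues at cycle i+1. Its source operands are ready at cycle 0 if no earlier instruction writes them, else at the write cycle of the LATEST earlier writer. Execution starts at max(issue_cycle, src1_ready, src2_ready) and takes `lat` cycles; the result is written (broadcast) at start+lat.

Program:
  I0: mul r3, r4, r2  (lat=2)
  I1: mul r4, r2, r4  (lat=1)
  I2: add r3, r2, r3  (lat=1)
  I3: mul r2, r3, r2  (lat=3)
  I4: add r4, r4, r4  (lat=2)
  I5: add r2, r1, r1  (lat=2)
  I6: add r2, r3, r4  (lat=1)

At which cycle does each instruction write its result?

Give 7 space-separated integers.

Answer: 3 3 4 7 7 8 8

Derivation:
I0 mul r3: issue@1 deps=(None,None) exec_start@1 write@3
I1 mul r4: issue@2 deps=(None,None) exec_start@2 write@3
I2 add r3: issue@3 deps=(None,0) exec_start@3 write@4
I3 mul r2: issue@4 deps=(2,None) exec_start@4 write@7
I4 add r4: issue@5 deps=(1,1) exec_start@5 write@7
I5 add r2: issue@6 deps=(None,None) exec_start@6 write@8
I6 add r2: issue@7 deps=(2,4) exec_start@7 write@8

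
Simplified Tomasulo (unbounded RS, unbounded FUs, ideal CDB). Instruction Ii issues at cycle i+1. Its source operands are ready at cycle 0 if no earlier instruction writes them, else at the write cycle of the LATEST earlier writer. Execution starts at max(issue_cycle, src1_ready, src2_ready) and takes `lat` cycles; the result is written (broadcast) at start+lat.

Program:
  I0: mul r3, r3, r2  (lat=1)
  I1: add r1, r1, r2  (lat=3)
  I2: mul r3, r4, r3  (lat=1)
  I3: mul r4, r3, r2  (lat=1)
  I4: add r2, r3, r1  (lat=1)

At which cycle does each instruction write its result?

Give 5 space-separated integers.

I0 mul r3: issue@1 deps=(None,None) exec_start@1 write@2
I1 add r1: issue@2 deps=(None,None) exec_start@2 write@5
I2 mul r3: issue@3 deps=(None,0) exec_start@3 write@4
I3 mul r4: issue@4 deps=(2,None) exec_start@4 write@5
I4 add r2: issue@5 deps=(2,1) exec_start@5 write@6

Answer: 2 5 4 5 6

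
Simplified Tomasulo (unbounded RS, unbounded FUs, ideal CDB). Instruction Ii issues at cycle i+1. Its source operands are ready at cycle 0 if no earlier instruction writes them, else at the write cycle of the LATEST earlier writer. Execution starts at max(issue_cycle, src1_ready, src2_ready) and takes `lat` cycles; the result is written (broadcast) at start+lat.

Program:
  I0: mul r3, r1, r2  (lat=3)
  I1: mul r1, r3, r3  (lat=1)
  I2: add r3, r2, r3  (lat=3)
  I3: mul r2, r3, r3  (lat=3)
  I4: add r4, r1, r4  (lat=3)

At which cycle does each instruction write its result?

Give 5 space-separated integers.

I0 mul r3: issue@1 deps=(None,None) exec_start@1 write@4
I1 mul r1: issue@2 deps=(0,0) exec_start@4 write@5
I2 add r3: issue@3 deps=(None,0) exec_start@4 write@7
I3 mul r2: issue@4 deps=(2,2) exec_start@7 write@10
I4 add r4: issue@5 deps=(1,None) exec_start@5 write@8

Answer: 4 5 7 10 8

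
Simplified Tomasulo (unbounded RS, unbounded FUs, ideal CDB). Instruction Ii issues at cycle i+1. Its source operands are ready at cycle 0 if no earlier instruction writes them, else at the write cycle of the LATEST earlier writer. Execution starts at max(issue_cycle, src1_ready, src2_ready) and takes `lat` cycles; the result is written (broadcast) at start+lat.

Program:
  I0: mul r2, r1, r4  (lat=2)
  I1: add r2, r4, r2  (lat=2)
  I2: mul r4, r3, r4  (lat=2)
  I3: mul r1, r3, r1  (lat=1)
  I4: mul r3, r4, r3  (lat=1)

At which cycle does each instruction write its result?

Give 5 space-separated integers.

I0 mul r2: issue@1 deps=(None,None) exec_start@1 write@3
I1 add r2: issue@2 deps=(None,0) exec_start@3 write@5
I2 mul r4: issue@3 deps=(None,None) exec_start@3 write@5
I3 mul r1: issue@4 deps=(None,None) exec_start@4 write@5
I4 mul r3: issue@5 deps=(2,None) exec_start@5 write@6

Answer: 3 5 5 5 6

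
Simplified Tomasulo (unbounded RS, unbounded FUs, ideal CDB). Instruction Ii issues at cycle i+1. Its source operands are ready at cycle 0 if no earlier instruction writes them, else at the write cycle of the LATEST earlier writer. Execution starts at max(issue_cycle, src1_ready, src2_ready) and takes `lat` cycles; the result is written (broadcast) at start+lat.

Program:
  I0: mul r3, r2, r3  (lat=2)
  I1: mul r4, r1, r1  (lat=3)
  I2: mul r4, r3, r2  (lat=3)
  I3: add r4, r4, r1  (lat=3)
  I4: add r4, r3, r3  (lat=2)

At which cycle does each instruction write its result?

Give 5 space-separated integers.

I0 mul r3: issue@1 deps=(None,None) exec_start@1 write@3
I1 mul r4: issue@2 deps=(None,None) exec_start@2 write@5
I2 mul r4: issue@3 deps=(0,None) exec_start@3 write@6
I3 add r4: issue@4 deps=(2,None) exec_start@6 write@9
I4 add r4: issue@5 deps=(0,0) exec_start@5 write@7

Answer: 3 5 6 9 7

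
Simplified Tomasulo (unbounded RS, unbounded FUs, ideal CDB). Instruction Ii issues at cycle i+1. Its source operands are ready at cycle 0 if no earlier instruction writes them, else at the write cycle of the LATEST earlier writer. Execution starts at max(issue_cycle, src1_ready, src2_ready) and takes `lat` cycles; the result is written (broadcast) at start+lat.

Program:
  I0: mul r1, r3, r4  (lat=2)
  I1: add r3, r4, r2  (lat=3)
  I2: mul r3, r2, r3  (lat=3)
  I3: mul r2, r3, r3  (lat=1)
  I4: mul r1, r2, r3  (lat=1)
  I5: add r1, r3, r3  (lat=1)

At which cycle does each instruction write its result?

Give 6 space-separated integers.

Answer: 3 5 8 9 10 9

Derivation:
I0 mul r1: issue@1 deps=(None,None) exec_start@1 write@3
I1 add r3: issue@2 deps=(None,None) exec_start@2 write@5
I2 mul r3: issue@3 deps=(None,1) exec_start@5 write@8
I3 mul r2: issue@4 deps=(2,2) exec_start@8 write@9
I4 mul r1: issue@5 deps=(3,2) exec_start@9 write@10
I5 add r1: issue@6 deps=(2,2) exec_start@8 write@9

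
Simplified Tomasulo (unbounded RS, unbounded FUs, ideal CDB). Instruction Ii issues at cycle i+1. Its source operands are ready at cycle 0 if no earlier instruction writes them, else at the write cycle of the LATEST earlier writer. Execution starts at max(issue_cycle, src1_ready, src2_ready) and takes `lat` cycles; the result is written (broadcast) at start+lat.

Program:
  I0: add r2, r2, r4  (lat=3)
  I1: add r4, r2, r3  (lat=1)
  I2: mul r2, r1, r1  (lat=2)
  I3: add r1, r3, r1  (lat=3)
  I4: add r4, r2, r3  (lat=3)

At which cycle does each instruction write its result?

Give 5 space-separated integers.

I0 add r2: issue@1 deps=(None,None) exec_start@1 write@4
I1 add r4: issue@2 deps=(0,None) exec_start@4 write@5
I2 mul r2: issue@3 deps=(None,None) exec_start@3 write@5
I3 add r1: issue@4 deps=(None,None) exec_start@4 write@7
I4 add r4: issue@5 deps=(2,None) exec_start@5 write@8

Answer: 4 5 5 7 8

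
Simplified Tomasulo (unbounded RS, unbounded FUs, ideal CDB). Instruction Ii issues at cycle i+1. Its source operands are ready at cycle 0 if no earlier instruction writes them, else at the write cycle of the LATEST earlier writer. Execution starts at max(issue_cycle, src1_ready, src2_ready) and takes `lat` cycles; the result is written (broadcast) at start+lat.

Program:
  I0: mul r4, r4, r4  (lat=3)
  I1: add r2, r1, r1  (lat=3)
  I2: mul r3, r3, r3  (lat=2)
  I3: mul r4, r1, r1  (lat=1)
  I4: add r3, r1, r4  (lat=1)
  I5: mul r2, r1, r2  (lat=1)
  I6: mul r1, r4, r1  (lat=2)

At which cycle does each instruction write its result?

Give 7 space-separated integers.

I0 mul r4: issue@1 deps=(None,None) exec_start@1 write@4
I1 add r2: issue@2 deps=(None,None) exec_start@2 write@5
I2 mul r3: issue@3 deps=(None,None) exec_start@3 write@5
I3 mul r4: issue@4 deps=(None,None) exec_start@4 write@5
I4 add r3: issue@5 deps=(None,3) exec_start@5 write@6
I5 mul r2: issue@6 deps=(None,1) exec_start@6 write@7
I6 mul r1: issue@7 deps=(3,None) exec_start@7 write@9

Answer: 4 5 5 5 6 7 9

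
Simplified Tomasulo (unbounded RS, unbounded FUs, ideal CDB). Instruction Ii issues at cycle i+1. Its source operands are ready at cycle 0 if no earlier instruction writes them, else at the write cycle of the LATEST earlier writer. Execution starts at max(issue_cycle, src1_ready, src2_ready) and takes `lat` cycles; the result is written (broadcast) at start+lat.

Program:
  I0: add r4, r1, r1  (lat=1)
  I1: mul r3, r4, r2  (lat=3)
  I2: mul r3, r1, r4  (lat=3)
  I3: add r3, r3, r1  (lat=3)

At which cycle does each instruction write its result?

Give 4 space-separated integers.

I0 add r4: issue@1 deps=(None,None) exec_start@1 write@2
I1 mul r3: issue@2 deps=(0,None) exec_start@2 write@5
I2 mul r3: issue@3 deps=(None,0) exec_start@3 write@6
I3 add r3: issue@4 deps=(2,None) exec_start@6 write@9

Answer: 2 5 6 9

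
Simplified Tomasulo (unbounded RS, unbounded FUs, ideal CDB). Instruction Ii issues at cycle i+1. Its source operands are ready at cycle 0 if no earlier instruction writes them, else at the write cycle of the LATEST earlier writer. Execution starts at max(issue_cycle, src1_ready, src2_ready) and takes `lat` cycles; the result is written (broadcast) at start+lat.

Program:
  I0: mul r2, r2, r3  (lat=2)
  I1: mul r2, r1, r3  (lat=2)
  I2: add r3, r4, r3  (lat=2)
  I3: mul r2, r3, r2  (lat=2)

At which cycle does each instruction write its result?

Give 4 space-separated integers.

Answer: 3 4 5 7

Derivation:
I0 mul r2: issue@1 deps=(None,None) exec_start@1 write@3
I1 mul r2: issue@2 deps=(None,None) exec_start@2 write@4
I2 add r3: issue@3 deps=(None,None) exec_start@3 write@5
I3 mul r2: issue@4 deps=(2,1) exec_start@5 write@7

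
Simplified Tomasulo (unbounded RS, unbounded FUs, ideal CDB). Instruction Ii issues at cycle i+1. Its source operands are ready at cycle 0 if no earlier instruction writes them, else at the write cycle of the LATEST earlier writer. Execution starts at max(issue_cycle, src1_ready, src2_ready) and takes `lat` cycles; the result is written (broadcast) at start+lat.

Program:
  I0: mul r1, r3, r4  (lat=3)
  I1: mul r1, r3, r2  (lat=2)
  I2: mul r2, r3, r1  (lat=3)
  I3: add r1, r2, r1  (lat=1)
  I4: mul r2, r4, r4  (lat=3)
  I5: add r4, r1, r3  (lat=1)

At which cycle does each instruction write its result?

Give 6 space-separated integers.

Answer: 4 4 7 8 8 9

Derivation:
I0 mul r1: issue@1 deps=(None,None) exec_start@1 write@4
I1 mul r1: issue@2 deps=(None,None) exec_start@2 write@4
I2 mul r2: issue@3 deps=(None,1) exec_start@4 write@7
I3 add r1: issue@4 deps=(2,1) exec_start@7 write@8
I4 mul r2: issue@5 deps=(None,None) exec_start@5 write@8
I5 add r4: issue@6 deps=(3,None) exec_start@8 write@9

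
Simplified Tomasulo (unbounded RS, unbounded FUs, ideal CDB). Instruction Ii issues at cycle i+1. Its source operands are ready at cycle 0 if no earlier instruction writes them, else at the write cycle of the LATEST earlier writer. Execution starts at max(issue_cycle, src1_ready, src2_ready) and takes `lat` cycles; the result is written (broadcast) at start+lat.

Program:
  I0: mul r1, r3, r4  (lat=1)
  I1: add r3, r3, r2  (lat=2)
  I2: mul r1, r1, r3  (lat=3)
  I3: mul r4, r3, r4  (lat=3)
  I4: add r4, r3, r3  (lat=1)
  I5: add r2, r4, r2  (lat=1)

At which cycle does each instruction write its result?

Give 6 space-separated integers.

I0 mul r1: issue@1 deps=(None,None) exec_start@1 write@2
I1 add r3: issue@2 deps=(None,None) exec_start@2 write@4
I2 mul r1: issue@3 deps=(0,1) exec_start@4 write@7
I3 mul r4: issue@4 deps=(1,None) exec_start@4 write@7
I4 add r4: issue@5 deps=(1,1) exec_start@5 write@6
I5 add r2: issue@6 deps=(4,None) exec_start@6 write@7

Answer: 2 4 7 7 6 7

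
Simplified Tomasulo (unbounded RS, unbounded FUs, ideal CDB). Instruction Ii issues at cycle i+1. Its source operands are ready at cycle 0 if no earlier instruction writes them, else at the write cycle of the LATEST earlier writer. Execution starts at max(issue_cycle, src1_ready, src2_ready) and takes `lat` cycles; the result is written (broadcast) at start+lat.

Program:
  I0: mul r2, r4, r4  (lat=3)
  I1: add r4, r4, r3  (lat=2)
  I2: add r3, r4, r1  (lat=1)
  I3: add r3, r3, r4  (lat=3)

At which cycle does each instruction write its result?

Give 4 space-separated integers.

I0 mul r2: issue@1 deps=(None,None) exec_start@1 write@4
I1 add r4: issue@2 deps=(None,None) exec_start@2 write@4
I2 add r3: issue@3 deps=(1,None) exec_start@4 write@5
I3 add r3: issue@4 deps=(2,1) exec_start@5 write@8

Answer: 4 4 5 8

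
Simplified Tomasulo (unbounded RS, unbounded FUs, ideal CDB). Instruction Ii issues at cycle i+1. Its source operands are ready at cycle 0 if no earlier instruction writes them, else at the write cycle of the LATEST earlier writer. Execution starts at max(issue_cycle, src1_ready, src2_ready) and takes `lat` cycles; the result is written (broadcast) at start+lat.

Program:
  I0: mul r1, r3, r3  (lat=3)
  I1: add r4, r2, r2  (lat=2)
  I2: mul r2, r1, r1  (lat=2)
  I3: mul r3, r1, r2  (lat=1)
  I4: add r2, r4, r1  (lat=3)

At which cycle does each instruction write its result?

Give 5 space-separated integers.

Answer: 4 4 6 7 8

Derivation:
I0 mul r1: issue@1 deps=(None,None) exec_start@1 write@4
I1 add r4: issue@2 deps=(None,None) exec_start@2 write@4
I2 mul r2: issue@3 deps=(0,0) exec_start@4 write@6
I3 mul r3: issue@4 deps=(0,2) exec_start@6 write@7
I4 add r2: issue@5 deps=(1,0) exec_start@5 write@8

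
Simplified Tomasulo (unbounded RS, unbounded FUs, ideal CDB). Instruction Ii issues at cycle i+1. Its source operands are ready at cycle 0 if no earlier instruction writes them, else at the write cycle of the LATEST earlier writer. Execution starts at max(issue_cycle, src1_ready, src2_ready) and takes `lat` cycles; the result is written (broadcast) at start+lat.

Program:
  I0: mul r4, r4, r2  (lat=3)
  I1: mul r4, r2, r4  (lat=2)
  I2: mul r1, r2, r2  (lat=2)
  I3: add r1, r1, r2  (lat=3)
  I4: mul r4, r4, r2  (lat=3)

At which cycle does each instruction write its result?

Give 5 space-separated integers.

I0 mul r4: issue@1 deps=(None,None) exec_start@1 write@4
I1 mul r4: issue@2 deps=(None,0) exec_start@4 write@6
I2 mul r1: issue@3 deps=(None,None) exec_start@3 write@5
I3 add r1: issue@4 deps=(2,None) exec_start@5 write@8
I4 mul r4: issue@5 deps=(1,None) exec_start@6 write@9

Answer: 4 6 5 8 9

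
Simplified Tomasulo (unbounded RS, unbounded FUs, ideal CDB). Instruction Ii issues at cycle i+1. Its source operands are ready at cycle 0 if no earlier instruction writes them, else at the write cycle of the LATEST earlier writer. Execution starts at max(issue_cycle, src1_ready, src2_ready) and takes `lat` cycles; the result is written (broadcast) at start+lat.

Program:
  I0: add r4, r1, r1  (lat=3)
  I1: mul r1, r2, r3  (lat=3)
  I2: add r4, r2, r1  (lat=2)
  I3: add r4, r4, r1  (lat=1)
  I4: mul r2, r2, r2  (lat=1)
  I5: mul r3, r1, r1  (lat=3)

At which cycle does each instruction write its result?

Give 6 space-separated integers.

I0 add r4: issue@1 deps=(None,None) exec_start@1 write@4
I1 mul r1: issue@2 deps=(None,None) exec_start@2 write@5
I2 add r4: issue@3 deps=(None,1) exec_start@5 write@7
I3 add r4: issue@4 deps=(2,1) exec_start@7 write@8
I4 mul r2: issue@5 deps=(None,None) exec_start@5 write@6
I5 mul r3: issue@6 deps=(1,1) exec_start@6 write@9

Answer: 4 5 7 8 6 9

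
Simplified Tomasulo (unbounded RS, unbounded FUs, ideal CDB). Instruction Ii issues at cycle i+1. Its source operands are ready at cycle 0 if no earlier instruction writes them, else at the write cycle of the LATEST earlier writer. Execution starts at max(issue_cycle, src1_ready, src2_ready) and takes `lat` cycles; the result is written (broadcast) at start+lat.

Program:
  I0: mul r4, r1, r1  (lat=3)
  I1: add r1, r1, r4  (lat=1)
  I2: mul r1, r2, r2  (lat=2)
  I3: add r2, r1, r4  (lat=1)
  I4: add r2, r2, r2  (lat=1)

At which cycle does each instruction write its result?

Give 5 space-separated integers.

I0 mul r4: issue@1 deps=(None,None) exec_start@1 write@4
I1 add r1: issue@2 deps=(None,0) exec_start@4 write@5
I2 mul r1: issue@3 deps=(None,None) exec_start@3 write@5
I3 add r2: issue@4 deps=(2,0) exec_start@5 write@6
I4 add r2: issue@5 deps=(3,3) exec_start@6 write@7

Answer: 4 5 5 6 7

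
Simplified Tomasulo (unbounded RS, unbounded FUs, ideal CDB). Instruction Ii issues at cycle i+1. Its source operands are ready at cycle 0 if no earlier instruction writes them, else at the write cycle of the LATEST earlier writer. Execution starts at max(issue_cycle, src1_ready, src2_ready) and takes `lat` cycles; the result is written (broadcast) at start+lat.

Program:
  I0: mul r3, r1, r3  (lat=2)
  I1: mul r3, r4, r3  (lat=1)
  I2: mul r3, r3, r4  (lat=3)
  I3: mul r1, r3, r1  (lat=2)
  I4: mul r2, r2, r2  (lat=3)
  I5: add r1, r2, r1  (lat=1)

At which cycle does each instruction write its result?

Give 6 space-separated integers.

I0 mul r3: issue@1 deps=(None,None) exec_start@1 write@3
I1 mul r3: issue@2 deps=(None,0) exec_start@3 write@4
I2 mul r3: issue@3 deps=(1,None) exec_start@4 write@7
I3 mul r1: issue@4 deps=(2,None) exec_start@7 write@9
I4 mul r2: issue@5 deps=(None,None) exec_start@5 write@8
I5 add r1: issue@6 deps=(4,3) exec_start@9 write@10

Answer: 3 4 7 9 8 10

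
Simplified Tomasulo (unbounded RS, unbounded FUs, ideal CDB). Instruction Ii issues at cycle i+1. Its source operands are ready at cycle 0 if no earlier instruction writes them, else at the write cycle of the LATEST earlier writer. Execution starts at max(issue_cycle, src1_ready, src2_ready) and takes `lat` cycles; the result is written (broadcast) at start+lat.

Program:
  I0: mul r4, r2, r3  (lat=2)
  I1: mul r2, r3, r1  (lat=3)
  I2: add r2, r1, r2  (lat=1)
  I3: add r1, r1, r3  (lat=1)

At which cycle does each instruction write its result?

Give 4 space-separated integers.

Answer: 3 5 6 5

Derivation:
I0 mul r4: issue@1 deps=(None,None) exec_start@1 write@3
I1 mul r2: issue@2 deps=(None,None) exec_start@2 write@5
I2 add r2: issue@3 deps=(None,1) exec_start@5 write@6
I3 add r1: issue@4 deps=(None,None) exec_start@4 write@5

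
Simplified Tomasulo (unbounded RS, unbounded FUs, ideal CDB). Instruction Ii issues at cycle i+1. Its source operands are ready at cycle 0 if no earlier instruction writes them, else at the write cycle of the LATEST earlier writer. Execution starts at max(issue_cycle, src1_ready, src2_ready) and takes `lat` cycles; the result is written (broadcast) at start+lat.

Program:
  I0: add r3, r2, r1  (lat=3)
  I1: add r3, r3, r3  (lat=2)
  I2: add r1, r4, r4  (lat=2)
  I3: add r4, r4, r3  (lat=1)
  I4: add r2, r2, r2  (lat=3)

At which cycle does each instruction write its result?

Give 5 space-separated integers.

I0 add r3: issue@1 deps=(None,None) exec_start@1 write@4
I1 add r3: issue@2 deps=(0,0) exec_start@4 write@6
I2 add r1: issue@3 deps=(None,None) exec_start@3 write@5
I3 add r4: issue@4 deps=(None,1) exec_start@6 write@7
I4 add r2: issue@5 deps=(None,None) exec_start@5 write@8

Answer: 4 6 5 7 8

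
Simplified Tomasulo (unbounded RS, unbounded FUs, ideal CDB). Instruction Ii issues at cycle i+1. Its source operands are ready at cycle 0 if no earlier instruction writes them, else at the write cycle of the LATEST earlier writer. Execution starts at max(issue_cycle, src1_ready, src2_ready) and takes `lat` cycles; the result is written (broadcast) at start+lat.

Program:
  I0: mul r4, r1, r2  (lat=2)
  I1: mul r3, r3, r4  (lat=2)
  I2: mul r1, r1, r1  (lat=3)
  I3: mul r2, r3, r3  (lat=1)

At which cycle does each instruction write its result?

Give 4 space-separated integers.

Answer: 3 5 6 6

Derivation:
I0 mul r4: issue@1 deps=(None,None) exec_start@1 write@3
I1 mul r3: issue@2 deps=(None,0) exec_start@3 write@5
I2 mul r1: issue@3 deps=(None,None) exec_start@3 write@6
I3 mul r2: issue@4 deps=(1,1) exec_start@5 write@6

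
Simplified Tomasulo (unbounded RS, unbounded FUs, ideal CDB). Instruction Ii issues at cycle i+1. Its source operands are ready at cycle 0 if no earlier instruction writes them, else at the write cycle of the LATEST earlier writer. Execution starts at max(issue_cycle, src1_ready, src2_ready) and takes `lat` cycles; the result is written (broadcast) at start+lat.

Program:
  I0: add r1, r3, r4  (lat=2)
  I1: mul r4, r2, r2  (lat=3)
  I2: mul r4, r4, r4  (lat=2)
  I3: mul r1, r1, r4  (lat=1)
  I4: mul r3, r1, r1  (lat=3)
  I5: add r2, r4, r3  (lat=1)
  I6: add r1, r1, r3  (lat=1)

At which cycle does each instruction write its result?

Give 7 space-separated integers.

I0 add r1: issue@1 deps=(None,None) exec_start@1 write@3
I1 mul r4: issue@2 deps=(None,None) exec_start@2 write@5
I2 mul r4: issue@3 deps=(1,1) exec_start@5 write@7
I3 mul r1: issue@4 deps=(0,2) exec_start@7 write@8
I4 mul r3: issue@5 deps=(3,3) exec_start@8 write@11
I5 add r2: issue@6 deps=(2,4) exec_start@11 write@12
I6 add r1: issue@7 deps=(3,4) exec_start@11 write@12

Answer: 3 5 7 8 11 12 12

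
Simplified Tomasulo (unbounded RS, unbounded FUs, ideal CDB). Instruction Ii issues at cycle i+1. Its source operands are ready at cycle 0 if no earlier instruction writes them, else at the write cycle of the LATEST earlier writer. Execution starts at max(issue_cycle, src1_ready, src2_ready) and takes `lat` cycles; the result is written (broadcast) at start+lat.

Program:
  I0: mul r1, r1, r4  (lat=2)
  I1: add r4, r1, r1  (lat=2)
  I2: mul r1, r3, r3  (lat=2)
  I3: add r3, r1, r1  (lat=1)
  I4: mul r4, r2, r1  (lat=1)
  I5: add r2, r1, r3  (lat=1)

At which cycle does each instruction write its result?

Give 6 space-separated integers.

I0 mul r1: issue@1 deps=(None,None) exec_start@1 write@3
I1 add r4: issue@2 deps=(0,0) exec_start@3 write@5
I2 mul r1: issue@3 deps=(None,None) exec_start@3 write@5
I3 add r3: issue@4 deps=(2,2) exec_start@5 write@6
I4 mul r4: issue@5 deps=(None,2) exec_start@5 write@6
I5 add r2: issue@6 deps=(2,3) exec_start@6 write@7

Answer: 3 5 5 6 6 7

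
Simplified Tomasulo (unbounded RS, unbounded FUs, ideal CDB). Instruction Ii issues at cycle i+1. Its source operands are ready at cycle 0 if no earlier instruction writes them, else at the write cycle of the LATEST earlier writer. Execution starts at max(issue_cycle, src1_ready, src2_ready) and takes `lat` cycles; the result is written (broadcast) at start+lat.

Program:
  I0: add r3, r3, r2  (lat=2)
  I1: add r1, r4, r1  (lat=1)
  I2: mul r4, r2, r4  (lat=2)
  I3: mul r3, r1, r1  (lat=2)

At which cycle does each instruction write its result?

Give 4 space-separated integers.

I0 add r3: issue@1 deps=(None,None) exec_start@1 write@3
I1 add r1: issue@2 deps=(None,None) exec_start@2 write@3
I2 mul r4: issue@3 deps=(None,None) exec_start@3 write@5
I3 mul r3: issue@4 deps=(1,1) exec_start@4 write@6

Answer: 3 3 5 6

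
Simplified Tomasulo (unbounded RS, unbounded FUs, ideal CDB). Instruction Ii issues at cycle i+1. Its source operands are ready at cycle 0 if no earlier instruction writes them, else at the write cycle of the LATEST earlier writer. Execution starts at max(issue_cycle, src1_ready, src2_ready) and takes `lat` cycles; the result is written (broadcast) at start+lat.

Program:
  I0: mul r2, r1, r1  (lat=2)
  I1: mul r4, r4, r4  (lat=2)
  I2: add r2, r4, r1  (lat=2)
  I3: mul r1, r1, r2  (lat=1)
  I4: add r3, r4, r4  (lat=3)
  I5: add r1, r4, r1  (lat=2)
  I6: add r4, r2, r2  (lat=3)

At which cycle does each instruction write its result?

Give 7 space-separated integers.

I0 mul r2: issue@1 deps=(None,None) exec_start@1 write@3
I1 mul r4: issue@2 deps=(None,None) exec_start@2 write@4
I2 add r2: issue@3 deps=(1,None) exec_start@4 write@6
I3 mul r1: issue@4 deps=(None,2) exec_start@6 write@7
I4 add r3: issue@5 deps=(1,1) exec_start@5 write@8
I5 add r1: issue@6 deps=(1,3) exec_start@7 write@9
I6 add r4: issue@7 deps=(2,2) exec_start@7 write@10

Answer: 3 4 6 7 8 9 10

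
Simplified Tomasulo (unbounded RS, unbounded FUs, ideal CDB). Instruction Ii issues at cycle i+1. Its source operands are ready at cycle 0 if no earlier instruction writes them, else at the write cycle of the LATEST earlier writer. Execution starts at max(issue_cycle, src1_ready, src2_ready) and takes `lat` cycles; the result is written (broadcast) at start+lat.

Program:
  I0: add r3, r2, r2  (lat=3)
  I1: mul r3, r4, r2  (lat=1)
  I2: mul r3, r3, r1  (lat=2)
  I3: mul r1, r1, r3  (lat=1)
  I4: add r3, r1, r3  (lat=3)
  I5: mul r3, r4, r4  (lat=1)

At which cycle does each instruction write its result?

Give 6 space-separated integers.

Answer: 4 3 5 6 9 7

Derivation:
I0 add r3: issue@1 deps=(None,None) exec_start@1 write@4
I1 mul r3: issue@2 deps=(None,None) exec_start@2 write@3
I2 mul r3: issue@3 deps=(1,None) exec_start@3 write@5
I3 mul r1: issue@4 deps=(None,2) exec_start@5 write@6
I4 add r3: issue@5 deps=(3,2) exec_start@6 write@9
I5 mul r3: issue@6 deps=(None,None) exec_start@6 write@7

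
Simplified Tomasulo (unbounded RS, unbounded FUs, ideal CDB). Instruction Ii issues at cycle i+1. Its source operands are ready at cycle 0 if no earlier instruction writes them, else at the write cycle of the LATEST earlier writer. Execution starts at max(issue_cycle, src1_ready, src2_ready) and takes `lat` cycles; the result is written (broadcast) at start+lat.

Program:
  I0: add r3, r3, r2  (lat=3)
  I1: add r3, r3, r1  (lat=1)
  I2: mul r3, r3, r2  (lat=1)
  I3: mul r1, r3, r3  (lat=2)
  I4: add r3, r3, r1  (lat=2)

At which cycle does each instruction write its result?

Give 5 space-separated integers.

Answer: 4 5 6 8 10

Derivation:
I0 add r3: issue@1 deps=(None,None) exec_start@1 write@4
I1 add r3: issue@2 deps=(0,None) exec_start@4 write@5
I2 mul r3: issue@3 deps=(1,None) exec_start@5 write@6
I3 mul r1: issue@4 deps=(2,2) exec_start@6 write@8
I4 add r3: issue@5 deps=(2,3) exec_start@8 write@10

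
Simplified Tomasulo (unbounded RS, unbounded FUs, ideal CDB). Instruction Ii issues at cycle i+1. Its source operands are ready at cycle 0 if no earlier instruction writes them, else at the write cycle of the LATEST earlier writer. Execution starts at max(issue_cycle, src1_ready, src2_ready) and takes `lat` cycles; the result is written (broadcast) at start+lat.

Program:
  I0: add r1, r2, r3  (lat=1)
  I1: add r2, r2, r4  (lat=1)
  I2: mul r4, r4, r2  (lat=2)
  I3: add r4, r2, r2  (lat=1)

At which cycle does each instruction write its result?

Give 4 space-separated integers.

I0 add r1: issue@1 deps=(None,None) exec_start@1 write@2
I1 add r2: issue@2 deps=(None,None) exec_start@2 write@3
I2 mul r4: issue@3 deps=(None,1) exec_start@3 write@5
I3 add r4: issue@4 deps=(1,1) exec_start@4 write@5

Answer: 2 3 5 5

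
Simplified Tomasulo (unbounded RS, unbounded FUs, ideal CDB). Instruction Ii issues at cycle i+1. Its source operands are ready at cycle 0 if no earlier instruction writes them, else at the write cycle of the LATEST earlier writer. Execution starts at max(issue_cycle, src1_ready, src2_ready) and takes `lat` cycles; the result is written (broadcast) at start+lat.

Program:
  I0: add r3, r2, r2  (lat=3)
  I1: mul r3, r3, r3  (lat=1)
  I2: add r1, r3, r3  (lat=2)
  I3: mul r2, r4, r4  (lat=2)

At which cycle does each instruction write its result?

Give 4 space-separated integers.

I0 add r3: issue@1 deps=(None,None) exec_start@1 write@4
I1 mul r3: issue@2 deps=(0,0) exec_start@4 write@5
I2 add r1: issue@3 deps=(1,1) exec_start@5 write@7
I3 mul r2: issue@4 deps=(None,None) exec_start@4 write@6

Answer: 4 5 7 6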